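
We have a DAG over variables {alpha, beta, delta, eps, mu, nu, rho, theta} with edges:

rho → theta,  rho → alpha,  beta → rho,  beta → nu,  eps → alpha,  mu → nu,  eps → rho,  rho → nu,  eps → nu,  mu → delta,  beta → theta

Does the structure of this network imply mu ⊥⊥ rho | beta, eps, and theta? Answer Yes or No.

5 paths connect mu and rho; each must be blocked for d-separation to hold:
Path 1: mu → nu ← beta → theta ← rho
  nu is a collider here and neither nu nor any of its descendants is conditioned on, so the collider stays closed — the path is blocked at nu.
Path 2: mu → nu ← beta → rho
  nu is a collider here and neither nu nor any of its descendants is conditioned on, so the collider stays closed — the path is blocked at nu.
Path 3: mu → nu ← eps → alpha ← rho
  nu is a collider here and neither nu nor any of its descendants is conditioned on, so the collider stays closed — the path is blocked at nu.
Path 4: mu → nu ← eps → rho
  nu is a collider here and neither nu nor any of its descendants is conditioned on, so the collider stays closed — the path is blocked at nu.
Path 5: mu → nu ← rho
  nu is a collider here and neither nu nor any of its descendants is conditioned on, so the collider stays closed — the path is blocked at nu.
All paths are blocked; mu ⊥ rho | {beta, eps, theta} holds.

Yes — mu and rho are d-separated given {beta, eps, theta}.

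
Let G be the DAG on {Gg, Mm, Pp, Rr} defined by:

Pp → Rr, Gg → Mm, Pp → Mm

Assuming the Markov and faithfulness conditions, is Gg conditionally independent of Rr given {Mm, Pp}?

There is one path between Gg and Rr:
Path 1: Gg → Mm ← Pp → Rr
  Pp is a fork here and Pp is conditioned on, so the path is blocked at Pp.
Since every path is blocked, d-separation holds.

Yes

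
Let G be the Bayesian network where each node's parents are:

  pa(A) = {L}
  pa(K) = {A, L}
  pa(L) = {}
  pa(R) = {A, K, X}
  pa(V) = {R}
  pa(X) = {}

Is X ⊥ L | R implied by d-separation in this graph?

We examine all 4 paths between X and L:
  1. X → R ← A ← L — R:collider[open]; A:chain[open] ⇒ active
  2. X → R ← A → K ← L — R:collider[open]; A:fork[open]; K:collider[open] ⇒ active
  3. X → R ← K ← A ← L — R:collider[open]; K:chain[open]; A:chain[open] ⇒ active
  4. X → R ← K ← L — R:collider[open]; K:chain[open] ⇒ active
At least one path is unblocked, so d-separation fails.

No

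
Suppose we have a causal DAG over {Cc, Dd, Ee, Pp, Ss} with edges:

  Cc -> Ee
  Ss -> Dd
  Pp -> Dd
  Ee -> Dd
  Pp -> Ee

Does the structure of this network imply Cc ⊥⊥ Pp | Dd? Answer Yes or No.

No

There are 2 undirected paths between Cc and Pp; checking each against the conditioning set {Dd}:
Path 1: Cc → Ee → Dd ← Pp
  Ee is a chain and Ee is not conditioned on; Dd is a collider and Dd is conditioned on, which opens it — no node blocks this path, so it is active.
Path 2: Cc → Ee ← Pp
  Ee is a collider and its descendant Dd is conditioned on, which opens it — no node blocks this path, so it is active.
Because an active path exists, Cc and Pp are not d-separated.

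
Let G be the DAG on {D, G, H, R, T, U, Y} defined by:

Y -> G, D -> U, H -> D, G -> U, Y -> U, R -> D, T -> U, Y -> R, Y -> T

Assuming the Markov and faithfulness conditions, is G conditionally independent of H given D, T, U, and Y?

Yes

We examine all 6 paths between G and H:
  1. G ← Y → U ← D ← H — Y:fork[blocks]; U:collider[open]; D:chain[blocks] ⇒ blocked
  2. G ← Y → T → U ← D ← H — Y:fork[blocks]; T:chain[blocks]; U:collider[open]; D:chain[blocks] ⇒ blocked
  3. G ← Y → R → D ← H — Y:fork[blocks]; R:chain[open]; D:collider[open] ⇒ blocked
  4. G → U ← Y → R → D ← H — U:collider[open]; Y:fork[blocks]; R:chain[open]; D:collider[open] ⇒ blocked
  5. G → U ← D ← H — U:collider[open]; D:chain[blocks] ⇒ blocked
  6. G → U ← T ← Y → R → D ← H — U:collider[open]; T:chain[blocks]; Y:fork[blocks]; R:chain[open]; D:collider[open] ⇒ blocked
Since every path is blocked, d-separation holds.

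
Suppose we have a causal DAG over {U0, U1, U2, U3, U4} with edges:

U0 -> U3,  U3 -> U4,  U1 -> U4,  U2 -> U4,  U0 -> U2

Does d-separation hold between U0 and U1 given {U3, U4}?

2 paths connect U0 and U1; each must be blocked for d-separation to hold:
  1. U0 → U2 → U4 ← U1 — U2:chain[open]; U4:collider[open] ⇒ active
  2. U0 → U3 → U4 ← U1 — U3:chain[blocks]; U4:collider[open] ⇒ blocked
Because an active path exists, U0 and U1 are not d-separated.

No — U0 and U1 are not d-separated given {U3, U4}.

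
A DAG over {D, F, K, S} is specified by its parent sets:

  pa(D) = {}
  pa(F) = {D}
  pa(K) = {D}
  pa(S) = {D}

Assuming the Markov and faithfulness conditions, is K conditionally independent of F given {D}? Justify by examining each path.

Yes

Only one path connects K and F:
Path 1: K ← D → F
  D is a fork here and D is conditioned on, so the path is blocked at D.
All paths are blocked; K ⊥ F | {D} holds.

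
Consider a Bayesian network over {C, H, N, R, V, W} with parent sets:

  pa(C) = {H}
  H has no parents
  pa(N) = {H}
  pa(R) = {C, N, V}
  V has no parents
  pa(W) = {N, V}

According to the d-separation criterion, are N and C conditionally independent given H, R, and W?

No

We examine all 3 paths between N and C:
  1. N ← H → C — H:fork[blocks] ⇒ blocked
  2. N → R ← C — R:collider[open] ⇒ active
  3. N → W ← V → R ← C — W:collider[open]; V:fork[open]; R:collider[open] ⇒ active
Since the path N → R ← C is active, N and C are not d-separated given {H, R, W}.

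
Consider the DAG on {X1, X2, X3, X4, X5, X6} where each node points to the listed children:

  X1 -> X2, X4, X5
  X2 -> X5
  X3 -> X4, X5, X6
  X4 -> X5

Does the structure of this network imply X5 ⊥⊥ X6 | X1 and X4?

No — X5 and X6 are not d-separated given {X1, X4}.

We examine all 4 paths between X5 and X6:
  1. X5 ← X4 ← X3 → X6 — X4:chain[blocks]; X3:fork[open] ⇒ blocked
  2. X5 ← X2 ← X1 → X4 ← X3 → X6 — X2:chain[open]; X1:fork[blocks]; X4:collider[open]; X3:fork[open] ⇒ blocked
  3. X5 ← X1 → X4 ← X3 → X6 — X1:fork[blocks]; X4:collider[open]; X3:fork[open] ⇒ blocked
  4. X5 ← X3 → X6 — X3:fork[open] ⇒ active
At least one path is unblocked, so d-separation fails.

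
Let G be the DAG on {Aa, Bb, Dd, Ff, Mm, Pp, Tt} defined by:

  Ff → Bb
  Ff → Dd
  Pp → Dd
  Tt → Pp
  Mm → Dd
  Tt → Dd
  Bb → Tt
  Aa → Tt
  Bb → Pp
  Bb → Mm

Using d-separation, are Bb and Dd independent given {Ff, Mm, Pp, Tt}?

Enumerating the 6 paths from Bb to Dd and testing each for blocking by {Ff, Mm, Pp, Tt}:
  1. Bb ← Ff → Dd — Ff:fork[blocks] ⇒ blocked
  2. Bb → Tt → Dd — Tt:chain[blocks] ⇒ blocked
  3. Bb → Tt → Pp → Dd — Tt:chain[blocks]; Pp:chain[blocks] ⇒ blocked
  4. Bb → Mm → Dd — Mm:chain[blocks] ⇒ blocked
  5. Bb → Pp → Dd — Pp:chain[blocks] ⇒ blocked
  6. Bb → Pp ← Tt → Dd — Pp:collider[open]; Tt:fork[blocks] ⇒ blocked
All paths are blocked; Bb ⊥ Dd | {Ff, Mm, Pp, Tt} holds.

Yes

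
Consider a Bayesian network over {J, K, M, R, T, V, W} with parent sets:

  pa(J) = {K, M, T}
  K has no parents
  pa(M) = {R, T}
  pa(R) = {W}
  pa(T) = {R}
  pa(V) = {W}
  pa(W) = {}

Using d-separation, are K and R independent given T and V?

We examine all 4 paths between K and R:
Path 1: K → J ← T ← R
  J is a collider here and neither J nor any of its descendants is conditioned on, so the collider stays closed — the path is blocked at J.
Path 2: K → J ← T → M ← R
  J is a collider here and neither J nor any of its descendants is conditioned on, so the collider stays closed — the path is blocked at J.
Path 3: K → J ← M ← R
  J is a collider here and neither J nor any of its descendants is conditioned on, so the collider stays closed — the path is blocked at J.
Path 4: K → J ← M ← T ← R
  J is a collider here and neither J nor any of its descendants is conditioned on, so the collider stays closed — the path is blocked at J.
Since every path is blocked, d-separation holds.

Yes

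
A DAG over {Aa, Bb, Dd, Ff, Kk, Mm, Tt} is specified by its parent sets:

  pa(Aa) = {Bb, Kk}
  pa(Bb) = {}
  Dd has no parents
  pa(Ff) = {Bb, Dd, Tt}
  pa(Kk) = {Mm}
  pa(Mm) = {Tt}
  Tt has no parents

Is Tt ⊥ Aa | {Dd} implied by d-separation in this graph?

No — Tt and Aa are not d-separated given {Dd}.

We examine all 2 paths between Tt and Aa:
Path 1: Tt → Mm → Kk → Aa
  Mm is a chain and Mm is not conditioned on; Kk is a chain and Kk is not conditioned on — no node blocks this path, so it is active.
Path 2: Tt → Ff ← Bb → Aa
  Ff is a collider here and neither Ff nor any of its descendants is conditioned on, so the collider stays closed — the path is blocked at Ff.
At least one path is unblocked, so d-separation fails.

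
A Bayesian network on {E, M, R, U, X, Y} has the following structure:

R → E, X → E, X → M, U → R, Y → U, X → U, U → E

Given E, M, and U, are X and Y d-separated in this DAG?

There are 3 undirected paths between X and Y; checking each against the conditioning set {E, M, U}:
Path 1: X → E ← U ← Y
  U is a chain here and U is conditioned on, so the path is blocked at U.
Path 2: X → E ← R ← U ← Y
  U is a chain here and U is conditioned on, so the path is blocked at U.
Path 3: X → U ← Y
  U is a collider and U is conditioned on, which opens it — no node blocks this path, so it is active.
At least one path is unblocked, so d-separation fails.

No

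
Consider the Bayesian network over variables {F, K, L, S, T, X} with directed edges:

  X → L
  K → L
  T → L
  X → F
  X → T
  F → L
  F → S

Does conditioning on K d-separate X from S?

There are 3 undirected paths between X and S; checking each against the conditioning set {K}:
  1. X → F → S — F:chain[open] ⇒ active
  2. X → T → L ← F → S — T:chain[open]; L:collider[blocks]; F:fork[open] ⇒ blocked
  3. X → L ← F → S — L:collider[blocks]; F:fork[open] ⇒ blocked
Since the path X → F → S is active, X and S are not d-separated given {K}.

No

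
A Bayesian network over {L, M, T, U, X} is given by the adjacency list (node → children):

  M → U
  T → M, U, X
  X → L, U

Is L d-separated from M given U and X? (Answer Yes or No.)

Yes — L and M are d-separated given {U, X}.

4 paths connect L and M; each must be blocked for d-separation to hold:
Path 1: L ← X → U ← T → M
  X is a fork here and X is conditioned on, so the path is blocked at X.
Path 2: L ← X → U ← M
  X is a fork here and X is conditioned on, so the path is blocked at X.
Path 3: L ← X ← T → U ← M
  X is a chain here and X is conditioned on, so the path is blocked at X.
Path 4: L ← X ← T → M
  X is a chain here and X is conditioned on, so the path is blocked at X.
All paths are blocked; L ⊥ M | {U, X} holds.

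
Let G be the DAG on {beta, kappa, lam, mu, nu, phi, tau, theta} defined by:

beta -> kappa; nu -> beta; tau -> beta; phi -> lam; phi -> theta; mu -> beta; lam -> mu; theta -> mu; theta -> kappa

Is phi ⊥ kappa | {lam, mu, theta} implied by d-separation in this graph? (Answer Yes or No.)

Yes

We examine all 4 paths between phi and kappa:
Path 1: phi → theta → mu → beta → kappa
  theta is a chain here and theta is conditioned on, so the path is blocked at theta.
Path 2: phi → theta → kappa
  theta is a chain here and theta is conditioned on, so the path is blocked at theta.
Path 3: phi → lam → mu → beta → kappa
  lam is a chain here and lam is conditioned on, so the path is blocked at lam.
Path 4: phi → lam → mu ← theta → kappa
  lam is a chain here and lam is conditioned on, so the path is blocked at lam.
All paths are blocked; phi ⊥ kappa | {lam, mu, theta} holds.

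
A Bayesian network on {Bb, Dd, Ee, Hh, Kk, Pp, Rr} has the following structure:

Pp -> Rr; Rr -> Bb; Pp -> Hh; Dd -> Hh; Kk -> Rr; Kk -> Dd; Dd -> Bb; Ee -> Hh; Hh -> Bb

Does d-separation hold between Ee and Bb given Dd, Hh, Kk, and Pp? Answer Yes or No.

There are 5 undirected paths between Ee and Bb; checking each against the conditioning set {Dd, Hh, Kk, Pp}:
Path 1: Ee → Hh → Bb
  Hh is a chain here and Hh is conditioned on, so the path is blocked at Hh.
Path 2: Ee → Hh ← Dd → Bb
  Dd is a fork here and Dd is conditioned on, so the path is blocked at Dd.
Path 3: Ee → Hh ← Dd ← Kk → Rr → Bb
  Dd is a chain here and Dd is conditioned on, so the path is blocked at Dd.
Path 4: Ee → Hh ← Pp → Rr → Bb
  Pp is a fork here and Pp is conditioned on, so the path is blocked at Pp.
Path 5: Ee → Hh ← Pp → Rr ← Kk → Dd → Bb
  Pp is a fork here and Pp is conditioned on, so the path is blocked at Pp.
Since every path is blocked, d-separation holds.

Yes — Ee and Bb are d-separated given {Dd, Hh, Kk, Pp}.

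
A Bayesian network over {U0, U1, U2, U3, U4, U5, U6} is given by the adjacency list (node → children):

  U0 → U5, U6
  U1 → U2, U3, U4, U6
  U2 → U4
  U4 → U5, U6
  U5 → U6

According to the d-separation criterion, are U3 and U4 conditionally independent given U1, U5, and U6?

5 paths connect U3 and U4; each must be blocked for d-separation to hold:
  1. U3 ← U1 → U4 — U1:fork[blocks] ⇒ blocked
  2. U3 ← U1 → U2 → U4 — U1:fork[blocks]; U2:chain[open] ⇒ blocked
  3. U3 ← U1 → U6 ← U4 — U1:fork[blocks]; U6:collider[open] ⇒ blocked
  4. U3 ← U1 → U6 ← U5 ← U4 — U1:fork[blocks]; U6:collider[open]; U5:chain[blocks] ⇒ blocked
  5. U3 ← U1 → U6 ← U0 → U5 ← U4 — U1:fork[blocks]; U6:collider[open]; U0:fork[open]; U5:collider[open] ⇒ blocked
Every path is blocked, so U3 and U4 are d-separated given {U1, U5, U6}.

Yes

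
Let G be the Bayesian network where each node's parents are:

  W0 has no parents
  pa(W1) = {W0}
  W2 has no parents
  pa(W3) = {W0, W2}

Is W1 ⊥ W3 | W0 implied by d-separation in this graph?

Yes

Only one path connects W1 and W3:
Path 1: W1 ← W0 → W3
  W0 is a fork here and W0 is conditioned on, so the path is blocked at W0.
All paths are blocked; W1 ⊥ W3 | {W0} holds.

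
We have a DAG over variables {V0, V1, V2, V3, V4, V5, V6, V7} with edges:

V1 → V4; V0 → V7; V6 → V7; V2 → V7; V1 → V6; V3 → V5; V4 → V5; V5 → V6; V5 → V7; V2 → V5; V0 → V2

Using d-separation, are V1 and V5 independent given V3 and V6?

There are 5 undirected paths between V1 and V5; checking each against the conditioning set {V3, V6}:
Path 1: V1 → V4 → V5
  V4 is a chain and V4 is not conditioned on — no node blocks this path, so it is active.
Path 2: V1 → V6 → V7 ← V0 → V2 → V5
  V6 is a chain here and V6 is conditioned on, so the path is blocked at V6.
Path 3: V1 → V6 → V7 ← V5
  V6 is a chain here and V6 is conditioned on, so the path is blocked at V6.
Path 4: V1 → V6 → V7 ← V2 → V5
  V6 is a chain here and V6 is conditioned on, so the path is blocked at V6.
Path 5: V1 → V6 ← V5
  V6 is a collider and V6 is conditioned on, which opens it — no node blocks this path, so it is active.
Since the path V1 → V4 → V5 is active, V1 and V5 are not d-separated given {V3, V6}.

No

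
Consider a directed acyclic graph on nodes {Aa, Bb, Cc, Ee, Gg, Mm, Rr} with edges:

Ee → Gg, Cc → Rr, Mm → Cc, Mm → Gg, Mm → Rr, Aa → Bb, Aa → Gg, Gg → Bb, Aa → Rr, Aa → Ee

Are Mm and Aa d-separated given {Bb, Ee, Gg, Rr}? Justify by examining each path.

No

Enumerating the 5 paths from Mm to Aa and testing each for blocking by {Bb, Ee, Gg, Rr}:
Path 1: Mm → Cc → Rr ← Aa
  Cc is a chain and Cc is not conditioned on; Rr is a collider and Rr is conditioned on, which opens it — no node blocks this path, so it is active.
Path 2: Mm → Rr ← Aa
  Rr is a collider and Rr is conditioned on, which opens it — no node blocks this path, so it is active.
Path 3: Mm → Gg ← Ee ← Aa
  Ee is a chain here and Ee is conditioned on, so the path is blocked at Ee.
Path 4: Mm → Gg → Bb ← Aa
  Gg is a chain here and Gg is conditioned on, so the path is blocked at Gg.
Path 5: Mm → Gg ← Aa
  Gg is a collider and Gg is conditioned on, which opens it — no node blocks this path, so it is active.
At least one path is unblocked, so d-separation fails.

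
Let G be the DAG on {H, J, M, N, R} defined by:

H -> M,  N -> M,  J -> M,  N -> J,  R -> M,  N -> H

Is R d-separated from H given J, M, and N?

Enumerating the 3 paths from R to H and testing each for blocking by {J, M, N}:
Path 1: R → M ← H
  M is a collider and M is conditioned on, which opens it — no node blocks this path, so it is active.
Path 2: R → M ← J ← N → H
  J is a chain here and J is conditioned on, so the path is blocked at J.
Path 3: R → M ← N → H
  N is a fork here and N is conditioned on, so the path is blocked at N.
Because an active path exists, R and H are not d-separated.

No — R and H are not d-separated given {J, M, N}.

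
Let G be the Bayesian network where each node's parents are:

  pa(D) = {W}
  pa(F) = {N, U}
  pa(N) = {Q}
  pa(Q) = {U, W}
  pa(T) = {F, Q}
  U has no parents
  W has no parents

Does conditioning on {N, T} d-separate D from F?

No

Enumerating the 3 paths from D to F and testing each for blocking by {N, T}:
Path 1: D ← W → Q ← U → F
  W is a fork and W is not conditioned on; Q is a collider and its descendant N is conditioned on, which opens it; U is a fork and U is not conditioned on — no node blocks this path, so it is active.
Path 2: D ← W → Q → N → F
  N is a chain here and N is conditioned on, so the path is blocked at N.
Path 3: D ← W → Q → T ← F
  W is a fork and W is not conditioned on; Q is a chain and Q is not conditioned on; T is a collider and T is conditioned on, which opens it — no node blocks this path, so it is active.
At least one path is unblocked, so d-separation fails.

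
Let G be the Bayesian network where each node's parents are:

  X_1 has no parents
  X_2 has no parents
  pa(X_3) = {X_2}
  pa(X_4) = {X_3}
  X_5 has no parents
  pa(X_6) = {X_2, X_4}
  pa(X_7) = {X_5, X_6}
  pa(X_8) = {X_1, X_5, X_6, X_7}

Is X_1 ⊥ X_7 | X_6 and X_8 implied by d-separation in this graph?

There are 3 undirected paths between X_1 and X_7; checking each against the conditioning set {X_6, X_8}:
Path 1: X_1 → X_8 ← X_6 → X_7
  X_6 is a fork here and X_6 is conditioned on, so the path is blocked at X_6.
Path 2: X_1 → X_8 ← X_7
  X_8 is a collider and X_8 is conditioned on, which opens it — no node blocks this path, so it is active.
Path 3: X_1 → X_8 ← X_5 → X_7
  X_8 is a collider and X_8 is conditioned on, which opens it; X_5 is a fork and X_5 is not conditioned on — no node blocks this path, so it is active.
Since the path X_1 → X_8 ← X_7 is active, X_1 and X_7 are not d-separated given {X_6, X_8}.

No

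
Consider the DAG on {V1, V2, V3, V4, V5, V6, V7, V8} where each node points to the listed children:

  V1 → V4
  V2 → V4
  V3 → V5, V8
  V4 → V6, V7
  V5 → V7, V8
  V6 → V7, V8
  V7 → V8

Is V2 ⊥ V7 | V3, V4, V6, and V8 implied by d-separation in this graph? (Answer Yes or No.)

Yes — V2 and V7 are d-separated given {V3, V4, V6, V8}.

We examine all 5 paths between V2 and V7:
  1. V2 → V4 → V7 — V4:chain[blocks] ⇒ blocked
  2. V2 → V4 → V6 → V8 ← V3 → V5 → V7 — V4:chain[blocks]; V6:chain[blocks]; V8:collider[open]; V3:fork[blocks]; V5:chain[open] ⇒ blocked
  3. V2 → V4 → V6 → V8 ← V5 → V7 — V4:chain[blocks]; V6:chain[blocks]; V8:collider[open]; V5:fork[open] ⇒ blocked
  4. V2 → V4 → V6 → V8 ← V7 — V4:chain[blocks]; V6:chain[blocks]; V8:collider[open] ⇒ blocked
  5. V2 → V4 → V6 → V7 — V4:chain[blocks]; V6:chain[blocks] ⇒ blocked
Since every path is blocked, d-separation holds.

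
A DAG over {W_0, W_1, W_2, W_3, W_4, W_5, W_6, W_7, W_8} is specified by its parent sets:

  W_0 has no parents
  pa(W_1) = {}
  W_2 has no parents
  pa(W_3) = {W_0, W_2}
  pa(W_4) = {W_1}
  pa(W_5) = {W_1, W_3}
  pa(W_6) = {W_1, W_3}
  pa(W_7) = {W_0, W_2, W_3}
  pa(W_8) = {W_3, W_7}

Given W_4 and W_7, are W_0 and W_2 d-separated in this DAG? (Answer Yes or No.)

No

6 paths connect W_0 and W_2; each must be blocked for d-separation to hold:
Path 1: W_0 → W_7 → W_8 ← W_3 ← W_2
  W_7 is a chain here and W_7 is conditioned on, so the path is blocked at W_7.
Path 2: W_0 → W_7 ← W_3 ← W_2
  W_7 is a collider and W_7 is conditioned on, which opens it; W_3 is a chain and W_3 is not conditioned on — no node blocks this path, so it is active.
Path 3: W_0 → W_7 ← W_2
  W_7 is a collider and W_7 is conditioned on, which opens it — no node blocks this path, so it is active.
Path 4: W_0 → W_3 → W_8 ← W_7 ← W_2
  W_8 is a collider here and neither W_8 nor any of its descendants is conditioned on, so the collider stays closed — the path is blocked at W_8.
Path 5: W_0 → W_3 → W_7 ← W_2
  W_3 is a chain and W_3 is not conditioned on; W_7 is a collider and W_7 is conditioned on, which opens it — no node blocks this path, so it is active.
Path 6: W_0 → W_3 ← W_2
  W_3 is a collider and its descendant W_7 is conditioned on, which opens it — no node blocks this path, so it is active.
Since the path W_0 → W_7 ← W_3 ← W_2 is active, W_0 and W_2 are not d-separated given {W_4, W_7}.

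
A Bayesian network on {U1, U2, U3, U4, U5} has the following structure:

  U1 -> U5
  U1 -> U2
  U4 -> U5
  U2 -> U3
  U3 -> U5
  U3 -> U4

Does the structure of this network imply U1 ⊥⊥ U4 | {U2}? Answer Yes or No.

Yes

There are 4 undirected paths between U1 and U4; checking each against the conditioning set {U2}:
Path 1: U1 → U2 → U3 → U4
  U2 is a chain here and U2 is conditioned on, so the path is blocked at U2.
Path 2: U1 → U2 → U3 → U5 ← U4
  U2 is a chain here and U2 is conditioned on, so the path is blocked at U2.
Path 3: U1 → U5 ← U3 → U4
  U5 is a collider here and neither U5 nor any of its descendants is conditioned on, so the collider stays closed — the path is blocked at U5.
Path 4: U1 → U5 ← U4
  U5 is a collider here and neither U5 nor any of its descendants is conditioned on, so the collider stays closed — the path is blocked at U5.
Every path is blocked, so U1 and U4 are d-separated given {U2}.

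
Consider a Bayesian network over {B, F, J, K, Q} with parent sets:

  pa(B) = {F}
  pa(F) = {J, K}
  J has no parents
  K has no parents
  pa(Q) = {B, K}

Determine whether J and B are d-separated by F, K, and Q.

We examine all 2 paths between J and B:
Path 1: J → F → B
  F is a chain here and F is conditioned on, so the path is blocked at F.
Path 2: J → F ← K → Q ← B
  K is a fork here and K is conditioned on, so the path is blocked at K.
Since every path is blocked, d-separation holds.

Yes — J and B are d-separated given {F, K, Q}.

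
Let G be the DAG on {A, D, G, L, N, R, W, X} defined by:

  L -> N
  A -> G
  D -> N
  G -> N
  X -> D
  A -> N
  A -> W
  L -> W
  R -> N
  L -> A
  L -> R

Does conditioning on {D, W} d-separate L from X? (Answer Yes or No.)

Yes

There are 6 undirected paths between L and X; checking each against the conditioning set {D, W}:
  1. L → W ← A → G → N ← D ← X — W:collider[open]; A:fork[open]; G:chain[open]; N:collider[blocks]; D:chain[blocks] ⇒ blocked
  2. L → W ← A → N ← D ← X — W:collider[open]; A:fork[open]; N:collider[blocks]; D:chain[blocks] ⇒ blocked
  3. L → A → G → N ← D ← X — A:chain[open]; G:chain[open]; N:collider[blocks]; D:chain[blocks] ⇒ blocked
  4. L → A → N ← D ← X — A:chain[open]; N:collider[blocks]; D:chain[blocks] ⇒ blocked
  5. L → R → N ← D ← X — R:chain[open]; N:collider[blocks]; D:chain[blocks] ⇒ blocked
  6. L → N ← D ← X — N:collider[blocks]; D:chain[blocks] ⇒ blocked
All paths are blocked; L ⊥ X | {D, W} holds.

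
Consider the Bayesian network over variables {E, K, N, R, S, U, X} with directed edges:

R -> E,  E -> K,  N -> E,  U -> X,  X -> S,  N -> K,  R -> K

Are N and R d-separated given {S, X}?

Yes

We examine all 4 paths between N and R:
Path 1: N → K ← E ← R
  K is a collider here and neither K nor any of its descendants is conditioned on, so the collider stays closed — the path is blocked at K.
Path 2: N → K ← R
  K is a collider here and neither K nor any of its descendants is conditioned on, so the collider stays closed — the path is blocked at K.
Path 3: N → E → K ← R
  K is a collider here and neither K nor any of its descendants is conditioned on, so the collider stays closed — the path is blocked at K.
Path 4: N → E ← R
  E is a collider here and neither E nor any of its descendants is conditioned on, so the collider stays closed — the path is blocked at E.
Every path is blocked, so N and R are d-separated given {S, X}.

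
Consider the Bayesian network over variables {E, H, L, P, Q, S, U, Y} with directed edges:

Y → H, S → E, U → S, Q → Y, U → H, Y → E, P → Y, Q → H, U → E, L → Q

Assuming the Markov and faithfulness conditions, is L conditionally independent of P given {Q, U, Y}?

Yes — L and P are d-separated given {Q, U, Y}.

Enumerating the 4 paths from L to P and testing each for blocking by {Q, U, Y}:
Path 1: L → Q → Y ← P
  Q is a chain here and Q is conditioned on, so the path is blocked at Q.
Path 2: L → Q → H ← Y ← P
  Q is a chain here and Q is conditioned on, so the path is blocked at Q.
Path 3: L → Q → H ← U → E ← Y ← P
  Q is a chain here and Q is conditioned on, so the path is blocked at Q.
Path 4: L → Q → H ← U → S → E ← Y ← P
  Q is a chain here and Q is conditioned on, so the path is blocked at Q.
All paths are blocked; L ⊥ P | {Q, U, Y} holds.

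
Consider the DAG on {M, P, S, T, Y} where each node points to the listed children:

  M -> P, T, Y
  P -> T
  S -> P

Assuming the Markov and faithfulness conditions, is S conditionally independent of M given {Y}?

There are 2 undirected paths between S and M; checking each against the conditioning set {Y}:
Path 1: S → P → T ← M
  T is a collider here and neither T nor any of its descendants is conditioned on, so the collider stays closed — the path is blocked at T.
Path 2: S → P ← M
  P is a collider here and neither P nor any of its descendants is conditioned on, so the collider stays closed — the path is blocked at P.
Since every path is blocked, d-separation holds.

Yes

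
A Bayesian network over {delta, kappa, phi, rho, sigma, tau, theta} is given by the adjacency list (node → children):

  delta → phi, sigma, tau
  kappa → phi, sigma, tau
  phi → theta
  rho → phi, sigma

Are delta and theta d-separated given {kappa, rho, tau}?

There are 5 undirected paths between delta and theta; checking each against the conditioning set {kappa, rho, tau}:
Path 1: delta → tau ← kappa → sigma ← rho → phi → theta
  kappa is a fork here and kappa is conditioned on, so the path is blocked at kappa.
Path 2: delta → tau ← kappa → phi → theta
  kappa is a fork here and kappa is conditioned on, so the path is blocked at kappa.
Path 3: delta → sigma ← rho → phi → theta
  sigma is a collider here and neither sigma nor any of its descendants is conditioned on, so the collider stays closed — the path is blocked at sigma.
Path 4: delta → sigma ← kappa → phi → theta
  sigma is a collider here and neither sigma nor any of its descendants is conditioned on, so the collider stays closed — the path is blocked at sigma.
Path 5: delta → phi → theta
  phi is a chain and phi is not conditioned on — no node blocks this path, so it is active.
At least one path is unblocked, so d-separation fails.

No — delta and theta are not d-separated given {kappa, rho, tau}.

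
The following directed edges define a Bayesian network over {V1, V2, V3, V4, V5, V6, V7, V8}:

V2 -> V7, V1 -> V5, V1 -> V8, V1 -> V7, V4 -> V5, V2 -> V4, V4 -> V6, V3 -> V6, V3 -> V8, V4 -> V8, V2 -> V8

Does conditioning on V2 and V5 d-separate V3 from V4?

We examine all 6 paths between V3 and V4:
Path 1: V3 → V6 ← V4
  V6 is a collider here and neither V6 nor any of its descendants is conditioned on, so the collider stays closed — the path is blocked at V6.
Path 2: V3 → V8 ← V2 → V7 ← V1 → V5 ← V4
  V8 is a collider here and neither V8 nor any of its descendants is conditioned on, so the collider stays closed — the path is blocked at V8.
Path 3: V3 → V8 ← V2 → V4
  V8 is a collider here and neither V8 nor any of its descendants is conditioned on, so the collider stays closed — the path is blocked at V8.
Path 4: V3 → V8 ← V1 → V5 ← V4
  V8 is a collider here and neither V8 nor any of its descendants is conditioned on, so the collider stays closed — the path is blocked at V8.
Path 5: V3 → V8 ← V1 → V7 ← V2 → V4
  V8 is a collider here and neither V8 nor any of its descendants is conditioned on, so the collider stays closed — the path is blocked at V8.
Path 6: V3 → V8 ← V4
  V8 is a collider here and neither V8 nor any of its descendants is conditioned on, so the collider stays closed — the path is blocked at V8.
Every path is blocked, so V3 and V4 are d-separated given {V2, V5}.

Yes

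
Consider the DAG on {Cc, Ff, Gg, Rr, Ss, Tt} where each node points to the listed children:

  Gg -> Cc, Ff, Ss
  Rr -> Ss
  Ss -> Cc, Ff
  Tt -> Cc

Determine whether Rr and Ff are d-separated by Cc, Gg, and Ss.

Yes

We examine all 3 paths between Rr and Ff:
  1. Rr → Ss → Ff — Ss:chain[blocks] ⇒ blocked
  2. Rr → Ss ← Gg → Ff — Ss:collider[open]; Gg:fork[blocks] ⇒ blocked
  3. Rr → Ss → Cc ← Gg → Ff — Ss:chain[blocks]; Cc:collider[open]; Gg:fork[blocks] ⇒ blocked
All paths are blocked; Rr ⊥ Ff | {Cc, Gg, Ss} holds.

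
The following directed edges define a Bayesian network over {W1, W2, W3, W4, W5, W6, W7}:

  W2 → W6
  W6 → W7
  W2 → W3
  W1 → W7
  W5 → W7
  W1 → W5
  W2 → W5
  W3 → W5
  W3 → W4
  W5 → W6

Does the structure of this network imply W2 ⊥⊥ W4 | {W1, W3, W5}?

Yes

Enumerating the 5 paths from W2 to W4 and testing each for blocking by {W1, W3, W5}:
  1. W2 → W5 ← W3 → W4 — W5:collider[open]; W3:fork[blocks] ⇒ blocked
  2. W2 → W3 → W4 — W3:chain[blocks] ⇒ blocked
  3. W2 → W6 ← W5 ← W3 → W4 — W6:collider[blocks]; W5:chain[blocks]; W3:fork[blocks] ⇒ blocked
  4. W2 → W6 → W7 ← W5 ← W3 → W4 — W6:chain[open]; W7:collider[blocks]; W5:chain[blocks]; W3:fork[blocks] ⇒ blocked
  5. W2 → W6 → W7 ← W1 → W5 ← W3 → W4 — W6:chain[open]; W7:collider[blocks]; W1:fork[blocks]; W5:collider[open]; W3:fork[blocks] ⇒ blocked
Since every path is blocked, d-separation holds.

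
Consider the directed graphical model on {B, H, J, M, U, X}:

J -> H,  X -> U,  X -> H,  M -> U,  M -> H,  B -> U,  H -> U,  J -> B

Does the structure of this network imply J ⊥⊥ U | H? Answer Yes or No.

No

Enumerating the 4 paths from J to U and testing each for blocking by {H}:
Path 1: J → H ← M → U
  H is a collider and H is conditioned on, which opens it; M is a fork and M is not conditioned on — no node blocks this path, so it is active.
Path 2: J → H ← X → U
  H is a collider and H is conditioned on, which opens it; X is a fork and X is not conditioned on — no node blocks this path, so it is active.
Path 3: J → H → U
  H is a chain here and H is conditioned on, so the path is blocked at H.
Path 4: J → B → U
  B is a chain and B is not conditioned on — no node blocks this path, so it is active.
Since the path J → H ← M → U is active, J and U are not d-separated given {H}.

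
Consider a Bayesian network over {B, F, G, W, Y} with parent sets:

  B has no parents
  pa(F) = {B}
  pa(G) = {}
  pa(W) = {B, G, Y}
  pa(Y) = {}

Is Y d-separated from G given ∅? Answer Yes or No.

The only undirected path from Y to G is:
Path 1: Y → W ← G
  W is a collider here and neither W nor any of its descendants is conditioned on, so the collider stays closed — the path is blocked at W.
All paths are blocked; Y ⊥ G | ∅ holds.

Yes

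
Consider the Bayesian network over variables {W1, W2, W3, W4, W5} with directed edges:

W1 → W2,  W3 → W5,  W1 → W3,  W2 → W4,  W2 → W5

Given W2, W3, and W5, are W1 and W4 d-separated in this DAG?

There are 2 undirected paths between W1 and W4; checking each against the conditioning set {W2, W3, W5}:
Path 1: W1 → W2 → W4
  W2 is a chain here and W2 is conditioned on, so the path is blocked at W2.
Path 2: W1 → W3 → W5 ← W2 → W4
  W3 is a chain here and W3 is conditioned on, so the path is blocked at W3.
Every path is blocked, so W1 and W4 are d-separated given {W2, W3, W5}.

Yes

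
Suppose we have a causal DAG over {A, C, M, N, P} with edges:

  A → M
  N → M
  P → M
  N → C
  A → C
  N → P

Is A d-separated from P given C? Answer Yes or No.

There are 4 undirected paths between A and P; checking each against the conditioning set {C}:
Path 1: A → C ← N → P
  C is a collider and C is conditioned on, which opens it; N is a fork and N is not conditioned on — no node blocks this path, so it is active.
Path 2: A → C ← N → M ← P
  M is a collider here and neither M nor any of its descendants is conditioned on, so the collider stays closed — the path is blocked at M.
Path 3: A → M ← N → P
  M is a collider here and neither M nor any of its descendants is conditioned on, so the collider stays closed — the path is blocked at M.
Path 4: A → M ← P
  M is a collider here and neither M nor any of its descendants is conditioned on, so the collider stays closed — the path is blocked at M.
At least one path is unblocked, so d-separation fails.

No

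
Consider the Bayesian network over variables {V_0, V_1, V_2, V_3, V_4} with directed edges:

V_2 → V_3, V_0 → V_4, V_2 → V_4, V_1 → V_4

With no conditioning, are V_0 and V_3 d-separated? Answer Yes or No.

Yes

There is one path between V_0 and V_3:
Path 1: V_0 → V_4 ← V_2 → V_3
  V_4 is a collider here and neither V_4 nor any of its descendants is conditioned on, so the collider stays closed — the path is blocked at V_4.
All paths are blocked; V_0 ⊥ V_3 | ∅ holds.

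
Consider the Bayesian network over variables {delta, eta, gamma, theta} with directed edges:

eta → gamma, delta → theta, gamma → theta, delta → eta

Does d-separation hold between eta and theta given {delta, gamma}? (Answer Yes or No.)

2 paths connect eta and theta; each must be blocked for d-separation to hold:
Path 1: eta ← delta → theta
  delta is a fork here and delta is conditioned on, so the path is blocked at delta.
Path 2: eta → gamma → theta
  gamma is a chain here and gamma is conditioned on, so the path is blocked at gamma.
Every path is blocked, so eta and theta are d-separated given {delta, gamma}.

Yes — eta and theta are d-separated given {delta, gamma}.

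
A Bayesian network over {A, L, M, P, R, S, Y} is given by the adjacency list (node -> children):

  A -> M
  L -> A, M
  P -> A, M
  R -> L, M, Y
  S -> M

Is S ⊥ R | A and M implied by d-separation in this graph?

No — S and R are not d-separated given {A, M}.

There are 4 undirected paths between S and R; checking each against the conditioning set {A, M}:
Path 1: S → M ← R
  M is a collider and M is conditioned on, which opens it — no node blocks this path, so it is active.
Path 2: S → M ← P → A ← L ← R
  M is a collider and M is conditioned on, which opens it; P is a fork and P is not conditioned on; A is a collider and A is conditioned on, which opens it; L is a chain and L is not conditioned on — no node blocks this path, so it is active.
Path 3: S → M ← L ← R
  M is a collider and M is conditioned on, which opens it; L is a chain and L is not conditioned on — no node blocks this path, so it is active.
Path 4: S → M ← A ← L ← R
  A is a chain here and A is conditioned on, so the path is blocked at A.
Because an active path exists, S and R are not d-separated.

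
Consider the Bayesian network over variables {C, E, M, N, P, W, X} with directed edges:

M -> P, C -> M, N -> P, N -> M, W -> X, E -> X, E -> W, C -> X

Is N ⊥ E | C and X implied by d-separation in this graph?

Yes

We examine all 4 paths between N and E:
Path 1: N → M ← C → X ← E
  M is a collider here and neither M nor any of its descendants is conditioned on, so the collider stays closed — the path is blocked at M.
Path 2: N → M ← C → X ← W ← E
  M is a collider here and neither M nor any of its descendants is conditioned on, so the collider stays closed — the path is blocked at M.
Path 3: N → P ← M ← C → X ← E
  P is a collider here and neither P nor any of its descendants is conditioned on, so the collider stays closed — the path is blocked at P.
Path 4: N → P ← M ← C → X ← W ← E
  P is a collider here and neither P nor any of its descendants is conditioned on, so the collider stays closed — the path is blocked at P.
All paths are blocked; N ⊥ E | {C, X} holds.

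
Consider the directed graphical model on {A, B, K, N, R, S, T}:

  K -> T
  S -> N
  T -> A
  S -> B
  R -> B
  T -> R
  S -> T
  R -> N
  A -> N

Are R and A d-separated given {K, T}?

We examine all 6 paths between R and A:
Path 1: R ← T ← S → N ← A
  T is a chain here and T is conditioned on, so the path is blocked at T.
Path 2: R ← T → A
  T is a fork here and T is conditioned on, so the path is blocked at T.
Path 3: R → N ← S → T → A
  N is a collider here and neither N nor any of its descendants is conditioned on, so the collider stays closed — the path is blocked at N.
Path 4: R → N ← A
  N is a collider here and neither N nor any of its descendants is conditioned on, so the collider stays closed — the path is blocked at N.
Path 5: R → B ← S → T → A
  B is a collider here and neither B nor any of its descendants is conditioned on, so the collider stays closed — the path is blocked at B.
Path 6: R → B ← S → N ← A
  B is a collider here and neither B nor any of its descendants is conditioned on, so the collider stays closed — the path is blocked at B.
All paths are blocked; R ⊥ A | {K, T} holds.

Yes — R and A are d-separated given {K, T}.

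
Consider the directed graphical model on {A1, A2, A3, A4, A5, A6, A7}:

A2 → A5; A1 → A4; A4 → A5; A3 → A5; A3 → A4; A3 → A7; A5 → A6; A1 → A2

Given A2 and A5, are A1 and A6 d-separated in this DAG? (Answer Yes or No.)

We examine all 3 paths between A1 and A6:
  1. A1 → A2 → A5 → A6 — A2:chain[blocks]; A5:chain[blocks] ⇒ blocked
  2. A1 → A4 → A5 → A6 — A4:chain[open]; A5:chain[blocks] ⇒ blocked
  3. A1 → A4 ← A3 → A5 → A6 — A4:collider[open]; A3:fork[open]; A5:chain[blocks] ⇒ blocked
All paths are blocked; A1 ⊥ A6 | {A2, A5} holds.

Yes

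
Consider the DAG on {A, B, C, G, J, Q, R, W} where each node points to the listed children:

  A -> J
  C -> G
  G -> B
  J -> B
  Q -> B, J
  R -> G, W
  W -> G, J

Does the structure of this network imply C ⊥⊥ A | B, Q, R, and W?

No

There are 4 undirected paths between C and A; checking each against the conditioning set {B, Q, R, W}:
Path 1: C → G → B ← J ← A
  G is a chain and G is not conditioned on; B is a collider and B is conditioned on, which opens it; J is a chain and J is not conditioned on — no node blocks this path, so it is active.
Path 2: C → G → B ← Q → J ← A
  Q is a fork here and Q is conditioned on, so the path is blocked at Q.
Path 3: C → G ← W → J ← A
  W is a fork here and W is conditioned on, so the path is blocked at W.
Path 4: C → G ← R → W → J ← A
  R is a fork here and R is conditioned on, so the path is blocked at R.
Because an active path exists, C and A are not d-separated.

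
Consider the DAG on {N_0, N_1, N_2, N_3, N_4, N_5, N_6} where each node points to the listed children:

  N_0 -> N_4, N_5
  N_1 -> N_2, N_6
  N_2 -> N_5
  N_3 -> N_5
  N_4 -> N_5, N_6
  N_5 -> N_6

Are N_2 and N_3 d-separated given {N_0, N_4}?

Yes

We examine all 4 paths between N_2 and N_3:
Path 1: N_2 ← N_1 → N_6 ← N_4 ← N_0 → N_5 ← N_3
  N_6 is a collider here and neither N_6 nor any of its descendants is conditioned on, so the collider stays closed — the path is blocked at N_6.
Path 2: N_2 ← N_1 → N_6 ← N_4 → N_5 ← N_3
  N_6 is a collider here and neither N_6 nor any of its descendants is conditioned on, so the collider stays closed — the path is blocked at N_6.
Path 3: N_2 ← N_1 → N_6 ← N_5 ← N_3
  N_6 is a collider here and neither N_6 nor any of its descendants is conditioned on, so the collider stays closed — the path is blocked at N_6.
Path 4: N_2 → N_5 ← N_3
  N_5 is a collider here and neither N_5 nor any of its descendants is conditioned on, so the collider stays closed — the path is blocked at N_5.
Since every path is blocked, d-separation holds.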